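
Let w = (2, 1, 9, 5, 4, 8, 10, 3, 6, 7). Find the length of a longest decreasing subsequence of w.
4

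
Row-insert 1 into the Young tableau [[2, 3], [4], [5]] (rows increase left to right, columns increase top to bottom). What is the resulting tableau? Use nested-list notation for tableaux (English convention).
[[1, 3], [2], [4], [5]]

In row 1, 1 replaces 2 (the leftmost entry greater than 1); 2 is bumped to row 2. In row 2, 2 replaces 4 (the leftmost entry greater than 2); 4 is bumped to row 3. In row 3, 4 replaces 5 (the leftmost entry greater than 4); 5 is bumped to row 4. 5 starts a new row 4. The new tableau is [[1, 3], [2], [4], [5]].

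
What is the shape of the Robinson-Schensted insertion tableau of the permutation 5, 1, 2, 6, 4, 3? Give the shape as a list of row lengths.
Row-insert each entry into an empty tableau.

After inserting 5: P = [[5]].
After inserting 1: P = [[1], [5]].
After inserting 2: P = [[1, 2], [5]].
After inserting 6: P = [[1, 2, 6], [5]].
After inserting 4: P = [[1, 2, 4], [5, 6]].
After inserting 3: P = [[1, 2, 3], [4, 6], [5]].

The final insertion tableau P = [[1, 2, 3], [4, 6], [5]] has shape [3, 2, 1].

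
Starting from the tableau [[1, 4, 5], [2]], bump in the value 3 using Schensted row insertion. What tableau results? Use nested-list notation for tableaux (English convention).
In row 1, 3 replaces 4 (the leftmost entry greater than 3); 4 is bumped to row 2. 4 is appended to row 2. The new tableau is [[1, 3, 5], [2, 4]].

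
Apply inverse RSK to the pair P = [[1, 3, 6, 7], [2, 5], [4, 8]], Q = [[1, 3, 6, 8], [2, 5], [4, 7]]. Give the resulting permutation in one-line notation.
Reverse the RSK construction: for i from n down to 1, find the cell of Q containing i, remove the entry at that cell from P, and reverse-bump it up through P; the value ejected from row 1 is w(i).

Step i=8: Q has 8 at row 1, column 4; remove that cell from P, ejecting 7. So w(8) = 7. P is now [[1, 3, 6], [2, 5], [4, 8]].
Step i=7: Q has 7 at row 3, column 2; remove 8 from row 3 of P and reverse-bump: 8 enters row 2 and ejects 5; 5 enters row 1 and ejects 3. So w(7) = 3. P is now [[1, 5, 6], [2, 8], [4]].
Step i=6: Q has 6 at row 1, column 3; remove that cell from P, ejecting 6. So w(6) = 6. P is now [[1, 5], [2, 8], [4]].
Step i=5: Q has 5 at row 2, column 2; remove 8 from row 2 of P and reverse-bump: 8 enters row 1 and ejects 5. So w(5) = 5. P is now [[1, 8], [2], [4]].
Step i=4: Q has 4 at row 3, column 1; remove 4 from row 3 of P and reverse-bump: 4 enters row 2 and ejects 2; 2 enters row 1 and ejects 1. So w(4) = 1. P is now [[2, 8], [4]].
Step i=3: Q has 3 at row 1, column 2; remove that cell from P, ejecting 8. So w(3) = 8. P is now [[2], [4]].
Step i=2: Q has 2 at row 2, column 1; remove 4 from row 2 of P and reverse-bump: 4 enters row 1 and ejects 2. So w(2) = 2. P is now [[4]].
Step i=1: Q has 1 at row 1, column 1; remove that cell from P, ejecting 4. So w(1) = 4. P is now [].

So w = 4 2 8 1 5 6 3 7.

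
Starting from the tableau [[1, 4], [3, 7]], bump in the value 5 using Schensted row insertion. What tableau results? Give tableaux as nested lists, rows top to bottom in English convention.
5 is larger than every entry of row 1, so it is appended to row 1. The new tableau is [[1, 4, 5], [3, 7]].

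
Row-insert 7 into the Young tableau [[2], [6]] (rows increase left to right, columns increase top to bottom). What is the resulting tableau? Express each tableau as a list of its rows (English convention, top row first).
[[2, 7], [6]]

7 is larger than every entry of row 1, so it is appended to row 1. The new tableau is [[2, 7], [6]].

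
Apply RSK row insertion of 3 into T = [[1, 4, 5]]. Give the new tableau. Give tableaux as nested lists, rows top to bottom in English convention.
[[1, 3, 5], [4]]

In row 1, 3 replaces 4 (the leftmost entry greater than 3); 4 is bumped to row 2. 4 starts a new row 2. The new tableau is [[1, 3, 5], [4]].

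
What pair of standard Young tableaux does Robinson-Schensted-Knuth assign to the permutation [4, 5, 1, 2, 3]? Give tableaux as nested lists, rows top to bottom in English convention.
Insert each entry of the permutation into P by Schensted row insertion, recording in Q the position of each new cell.

Insert 4: appended to row 1. P = [[4]].
Insert 5: appended to row 1. P = [[4, 5]].
Insert 1: 1 bumps 4 from row 1; 4 starts row 2. P = [[1, 5], [4]].
Insert 2: 2 bumps 5 from row 1; 5 appends to row 2. P = [[1, 2], [4, 5]].
Insert 3: appended to row 1. P = [[1, 2, 3], [4, 5]].

So P = [[1, 2, 3], [4, 5]], Q = [[1, 2, 5], [3, 4]].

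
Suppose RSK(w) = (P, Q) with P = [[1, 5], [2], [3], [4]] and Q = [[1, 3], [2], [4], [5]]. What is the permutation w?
4 3 5 2 1

Reverse RSK: for i = n, n-1, ..., 1, locate i in Q, remove the corresponding corner cell from P, and reverse-bump its entry up through P; the value ejected from row 1 is w(i).

So w = 4 3 5 2 1.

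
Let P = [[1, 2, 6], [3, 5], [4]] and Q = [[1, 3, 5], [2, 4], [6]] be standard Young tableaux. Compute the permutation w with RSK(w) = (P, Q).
4 1 5 3 6 2

Reverse the RSK construction: for i from n down to 1, find the cell of Q containing i, remove the entry at that cell from P, and reverse-bump it up through P; the value ejected from row 1 is w(i).

Step i=6: Q has 6 at row 3, column 1; remove 4 from row 3 of P and reverse-bump: 4 enters row 2 and ejects 3; 3 enters row 1 and ejects 2. So w(6) = 2. P is now [[1, 3, 6], [4, 5]].
Step i=5: Q has 5 at row 1, column 3; remove that cell from P, ejecting 6. So w(5) = 6. P is now [[1, 3], [4, 5]].
Step i=4: Q has 4 at row 2, column 2; remove 5 from row 2 of P and reverse-bump: 5 enters row 1 and ejects 3. So w(4) = 3. P is now [[1, 5], [4]].
Step i=3: Q has 3 at row 1, column 2; remove that cell from P, ejecting 5. So w(3) = 5. P is now [[1], [4]].
Step i=2: Q has 2 at row 2, column 1; remove 4 from row 2 of P and reverse-bump: 4 enters row 1 and ejects 1. So w(2) = 1. P is now [[4]].
Step i=1: Q has 1 at row 1, column 1; remove that cell from P, ejecting 4. So w(1) = 4. P is now [].

So w = 4 1 5 3 6 2.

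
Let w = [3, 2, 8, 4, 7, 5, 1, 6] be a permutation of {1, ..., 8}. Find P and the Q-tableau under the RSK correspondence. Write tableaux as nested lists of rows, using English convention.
Insert each entry of the permutation into P by Schensted row insertion, recording in Q the position of each new cell.

Insert 3: appended to row 1. P = [[3]].
Insert 2: 2 bumps 3 from row 1; 3 starts row 2. P = [[2], [3]].
Insert 8: appended to row 1. P = [[2, 8], [3]].
Insert 4: 4 bumps 8 from row 1; 8 appends to row 2. P = [[2, 4], [3, 8]].
Insert 7: appended to row 1. P = [[2, 4, 7], [3, 8]].
Insert 5: 5 bumps 7 from row 1; 7 bumps 8 from row 2; 8 starts row 3. P = [[2, 4, 5], [3, 7], [8]].
Insert 1: 1 bumps 2 from row 1; 2 bumps 3 from row 2; 3 bumps 8 from row 3; 8 starts row 4. P = [[1, 4, 5], [2, 7], [3], [8]].
Insert 6: appended to row 1. P = [[1, 4, 5, 6], [2, 7], [3], [8]].

So P = [[1, 4, 5, 6], [2, 7], [3], [8]], Q = [[1, 3, 5, 8], [2, 4], [6], [7]].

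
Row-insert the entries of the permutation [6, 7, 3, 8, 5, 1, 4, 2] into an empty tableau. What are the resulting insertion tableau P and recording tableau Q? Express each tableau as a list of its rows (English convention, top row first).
Insert each entry of the permutation into P by Schensted row insertion, recording in Q the position of each new cell.

Insert 6: appended to row 1. P = [[6]].
Insert 7: appended to row 1. P = [[6, 7]].
Insert 3: 3 bumps 6 from row 1; 6 starts row 2. P = [[3, 7], [6]].
Insert 8: appended to row 1. P = [[3, 7, 8], [6]].
Insert 5: 5 bumps 7 from row 1; 7 appends to row 2. P = [[3, 5, 8], [6, 7]].
Insert 1: 1 bumps 3 from row 1; 3 bumps 6 from row 2; 6 starts row 3. P = [[1, 5, 8], [3, 7], [6]].
Insert 4: 4 bumps 5 from row 1; 5 bumps 7 from row 2; 7 appends to row 3. P = [[1, 4, 8], [3, 5], [6, 7]].
Insert 2: 2 bumps 4 from row 1; 4 bumps 5 from row 2; 5 bumps 6 from row 3; 6 starts row 4. P = [[1, 2, 8], [3, 4], [5, 7], [6]].

So P = [[1, 2, 8], [3, 4], [5, 7], [6]], Q = [[1, 2, 4], [3, 5], [6, 7], [8]].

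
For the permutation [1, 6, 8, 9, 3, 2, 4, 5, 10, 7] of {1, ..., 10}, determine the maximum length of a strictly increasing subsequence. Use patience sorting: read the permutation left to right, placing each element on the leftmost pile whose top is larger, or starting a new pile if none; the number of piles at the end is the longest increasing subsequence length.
1: new pile. tops = [1]
6: new pile. tops = [1, 6]
8: new pile. tops = [1, 6, 8]
9: new pile. tops = [1, 6, 8, 9]
3: onto pile 2 (replacing 6). tops = [1, 3, 8, 9]
2: onto pile 2 (replacing 3). tops = [1, 2, 8, 9]
4: onto pile 3 (replacing 8). tops = [1, 2, 4, 9]
5: onto pile 4 (replacing 9). tops = [1, 2, 4, 5]
10: new pile. tops = [1, 2, 4, 5, 10]
7: onto pile 5 (replacing 10). tops = [1, 2, 4, 5, 7]

5 piles, so the longest increasing subsequence has length 5.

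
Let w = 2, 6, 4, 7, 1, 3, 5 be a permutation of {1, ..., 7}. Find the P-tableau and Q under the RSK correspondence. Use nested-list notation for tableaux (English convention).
Insert each entry of the permutation into P by Schensted row insertion, recording in Q the position of each new cell.

Insert 2: appended to row 1. P = [[2]].
Insert 6: appended to row 1. P = [[2, 6]].
Insert 4: 4 bumps 6 from row 1; 6 starts row 2. P = [[2, 4], [6]].
Insert 7: appended to row 1. P = [[2, 4, 7], [6]].
Insert 1: 1 bumps 2 from row 1; 2 bumps 6 from row 2; 6 starts row 3. P = [[1, 4, 7], [2], [6]].
Insert 3: 3 bumps 4 from row 1; 4 appends to row 2. P = [[1, 3, 7], [2, 4], [6]].
Insert 5: 5 bumps 7 from row 1; 7 appends to row 2. P = [[1, 3, 5], [2, 4, 7], [6]].

So P = [[1, 3, 5], [2, 4, 7], [6]], Q = [[1, 2, 4], [3, 6, 7], [5]].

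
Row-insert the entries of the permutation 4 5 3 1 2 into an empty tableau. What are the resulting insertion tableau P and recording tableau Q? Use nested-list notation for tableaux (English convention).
Insert each entry of the permutation into P by Schensted row insertion, recording in Q the position of each new cell.

Insert 4: appended to row 1. P = [[4]].
Insert 5: appended to row 1. P = [[4, 5]].
Insert 3: 3 bumps 4 from row 1; 4 starts row 2. P = [[3, 5], [4]].
Insert 1: 1 bumps 3 from row 1; 3 bumps 4 from row 2; 4 starts row 3. P = [[1, 5], [3], [4]].
Insert 2: 2 bumps 5 from row 1; 5 appends to row 2. P = [[1, 2], [3, 5], [4]].

So P = [[1, 2], [3, 5], [4]], Q = [[1, 2], [3, 5], [4]].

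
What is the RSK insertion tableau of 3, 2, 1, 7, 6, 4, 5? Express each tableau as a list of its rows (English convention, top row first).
P = [[1, 4, 5], [2, 6], [3, 7]]

After inserting 3: P = [[3]].
After inserting 2: P = [[2], [3]].
After inserting 1: P = [[1], [2], [3]].
After inserting 7: P = [[1, 7], [2], [3]].
After inserting 6: P = [[1, 6], [2, 7], [3]].
After inserting 4: P = [[1, 4], [2, 6], [3, 7]].
After inserting 5: P = [[1, 4, 5], [2, 6], [3, 7]].

So P = [[1, 4, 5], [2, 6], [3, 7]].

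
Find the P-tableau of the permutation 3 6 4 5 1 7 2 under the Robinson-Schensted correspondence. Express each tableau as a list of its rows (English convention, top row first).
P = [[1, 2, 5, 7], [3, 4], [6]]

Insert 3: appended to row 1. P = [[3]].
Insert 6: appended to row 1. P = [[3, 6]].
Insert 4: 4 bumps 6 from row 1; 6 starts row 2. P = [[3, 4], [6]].
Insert 5: appended to row 1. P = [[3, 4, 5], [6]].
Insert 1: 1 bumps 3 from row 1; 3 bumps 6 from row 2; 6 starts row 3. P = [[1, 4, 5], [3], [6]].
Insert 7: appended to row 1. P = [[1, 4, 5, 7], [3], [6]].
Insert 2: 2 bumps 4 from row 1; 4 appends to row 2. P = [[1, 2, 5, 7], [3, 4], [6]].

So P = [[1, 2, 5, 7], [3, 4], [6]].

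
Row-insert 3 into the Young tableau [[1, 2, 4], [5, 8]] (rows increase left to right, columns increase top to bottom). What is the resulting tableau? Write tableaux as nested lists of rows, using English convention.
In row 1, 3 replaces 4 (the leftmost entry greater than 3); 4 is bumped to row 2. In row 2, 4 replaces 5 (the leftmost entry greater than 4); 5 is bumped to row 3. 5 starts a new row 3. The new tableau is [[1, 2, 3], [4, 8], [5]].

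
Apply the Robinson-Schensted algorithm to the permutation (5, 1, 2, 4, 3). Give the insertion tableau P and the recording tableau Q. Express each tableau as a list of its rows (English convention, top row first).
Insert each entry of the permutation into P by Schensted row insertion, recording in Q the position of each new cell.

Insert 5: appended to row 1. P = [[5]].
Insert 1: 1 bumps 5 from row 1; 5 starts row 2. P = [[1], [5]].
Insert 2: appended to row 1. P = [[1, 2], [5]].
Insert 4: appended to row 1. P = [[1, 2, 4], [5]].
Insert 3: 3 bumps 4 from row 1; 4 bumps 5 from row 2; 5 starts row 3. P = [[1, 2, 3], [4], [5]].

So P = [[1, 2, 3], [4], [5]], Q = [[1, 3, 4], [2], [5]].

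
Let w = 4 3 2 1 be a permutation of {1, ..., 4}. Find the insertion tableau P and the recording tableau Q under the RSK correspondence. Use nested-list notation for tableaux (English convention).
Insert each entry of the permutation into P by Schensted row insertion, recording in Q the position of each new cell.

Insert 4: appended to row 1. P = [[4]].
Insert 3: 3 bumps 4 from row 1; 4 starts row 2. P = [[3], [4]].
Insert 2: 2 bumps 3 from row 1; 3 bumps 4 from row 2; 4 starts row 3. P = [[2], [3], [4]].
Insert 1: 1 bumps 2 from row 1; 2 bumps 3 from row 2; 3 bumps 4 from row 3; 4 starts row 4. P = [[1], [2], [3], [4]].

So P = [[1], [2], [3], [4]], Q = [[1], [2], [3], [4]].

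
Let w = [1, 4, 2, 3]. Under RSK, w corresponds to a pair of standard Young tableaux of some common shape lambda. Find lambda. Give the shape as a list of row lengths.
[3, 1]

Row-insert each entry into an empty tableau.

After inserting 1: P = [[1]].
After inserting 4: P = [[1, 4]].
After inserting 2: P = [[1, 2], [4]].
After inserting 3: P = [[1, 2, 3], [4]].

The final insertion tableau P = [[1, 2, 3], [4]] has shape [3, 1].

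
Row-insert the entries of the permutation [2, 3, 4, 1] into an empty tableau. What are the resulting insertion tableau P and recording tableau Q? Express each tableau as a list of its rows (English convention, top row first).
Insert each entry of the permutation into P by Schensted row insertion, recording in Q the position of each new cell.

After inserting 2: P = [[2]].
After inserting 3: P = [[2, 3]].
After inserting 4: P = [[2, 3, 4]].
After inserting 1: P = [[1, 3, 4], [2]].

So P = [[1, 3, 4], [2]], Q = [[1, 2, 3], [4]].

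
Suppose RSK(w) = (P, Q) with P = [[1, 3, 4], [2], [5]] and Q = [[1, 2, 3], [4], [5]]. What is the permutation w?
Reverse the RSK construction: for i from n down to 1, find the cell of Q containing i, remove the entry at that cell from P, and reverse-bump it up through P; the value ejected from row 1 is w(i).

Step i=5: Q has 5 at row 3, column 1; remove 5 from row 3 of P and reverse-bump: 5 enters row 2 and ejects 2; 2 enters row 1 and ejects 1. So w(5) = 1. P is now [[2, 3, 4], [5]].
Step i=4: Q has 4 at row 2, column 1; remove 5 from row 2 of P and reverse-bump: 5 enters row 1 and ejects 4. So w(4) = 4. P is now [[2, 3, 5]].
Step i=3: Q has 3 at row 1, column 3; remove that cell from P, ejecting 5. So w(3) = 5. P is now [[2, 3]].
Step i=2: Q has 2 at row 1, column 2; remove that cell from P, ejecting 3. So w(2) = 3. P is now [[2]].
Step i=1: Q has 1 at row 1, column 1; remove that cell from P, ejecting 2. So w(1) = 2. P is now [].

So w = 2 3 5 4 1.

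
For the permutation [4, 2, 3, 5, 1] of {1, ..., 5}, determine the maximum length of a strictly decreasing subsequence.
3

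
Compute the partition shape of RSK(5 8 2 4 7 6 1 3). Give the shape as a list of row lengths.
Row-insert each entry into an empty tableau.

After inserting 5: P = [[5]].
After inserting 8: P = [[5, 8]].
After inserting 2: P = [[2, 8], [5]].
After inserting 4: P = [[2, 4], [5, 8]].
After inserting 7: P = [[2, 4, 7], [5, 8]].
After inserting 6: P = [[2, 4, 6], [5, 7], [8]].
After inserting 1: P = [[1, 4, 6], [2, 7], [5], [8]].
After inserting 3: P = [[1, 3, 6], [2, 4], [5, 7], [8]].

The final insertion tableau P = [[1, 3, 6], [2, 4], [5, 7], [8]] has shape [3, 2, 2, 1].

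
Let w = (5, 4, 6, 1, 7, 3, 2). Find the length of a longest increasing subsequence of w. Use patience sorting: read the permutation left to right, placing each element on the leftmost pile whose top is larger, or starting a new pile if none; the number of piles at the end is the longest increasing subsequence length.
5: new pile. tops = [5]
4: onto pile 1 (replacing 5). tops = [4]
6: new pile. tops = [4, 6]
1: onto pile 1 (replacing 4). tops = [1, 6]
7: new pile. tops = [1, 6, 7]
3: onto pile 2 (replacing 6). tops = [1, 3, 7]
2: onto pile 2 (replacing 3). tops = [1, 2, 7]

3 piles, so the longest increasing subsequence has length 3.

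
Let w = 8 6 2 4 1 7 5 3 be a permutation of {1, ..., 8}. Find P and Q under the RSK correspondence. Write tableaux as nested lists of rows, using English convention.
P = [[1, 3, 5], [2, 4], [6, 7], [8]], Q = [[1, 4, 6], [2, 7], [3, 8], [5]]

Insert each entry of the permutation into P by Schensted row insertion, recording in Q the position of each new cell.

After inserting 8: P = [[8]].
After inserting 6: P = [[6], [8]].
After inserting 2: P = [[2], [6], [8]].
After inserting 4: P = [[2, 4], [6], [8]].
After inserting 1: P = [[1, 4], [2], [6], [8]].
After inserting 7: P = [[1, 4, 7], [2], [6], [8]].
After inserting 5: P = [[1, 4, 5], [2, 7], [6], [8]].
After inserting 3: P = [[1, 3, 5], [2, 4], [6, 7], [8]].

So P = [[1, 3, 5], [2, 4], [6, 7], [8]], Q = [[1, 4, 6], [2, 7], [3, 8], [5]].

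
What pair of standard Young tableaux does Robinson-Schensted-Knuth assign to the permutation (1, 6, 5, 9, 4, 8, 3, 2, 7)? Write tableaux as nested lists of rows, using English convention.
Insert each entry of the permutation into P by Schensted row insertion, recording in Q the position of each new cell.

Insert 1: appended to row 1. P = [[1]].
Insert 6: appended to row 1. P = [[1, 6]].
Insert 5: 5 bumps 6 from row 1; 6 starts row 2. P = [[1, 5], [6]].
Insert 9: appended to row 1. P = [[1, 5, 9], [6]].
Insert 4: 4 bumps 5 from row 1; 5 bumps 6 from row 2; 6 starts row 3. P = [[1, 4, 9], [5], [6]].
Insert 8: 8 bumps 9 from row 1; 9 appends to row 2. P = [[1, 4, 8], [5, 9], [6]].
Insert 3: 3 bumps 4 from row 1; 4 bumps 5 from row 2; 5 bumps 6 from row 3; 6 starts row 4. P = [[1, 3, 8], [4, 9], [5], [6]].
Insert 2: 2 bumps 3 from row 1; 3 bumps 4 from row 2; 4 bumps 5 from row 3; 5 bumps 6 from row 4; 6 starts row 5. P = [[1, 2, 8], [3, 9], [4], [5], [6]].
Insert 7: 7 bumps 8 from row 1; 8 bumps 9 from row 2; 9 appends to row 3. P = [[1, 2, 7], [3, 8], [4, 9], [5], [6]].

So P = [[1, 2, 7], [3, 8], [4, 9], [5], [6]], Q = [[1, 2, 4], [3, 6], [5, 9], [7], [8]].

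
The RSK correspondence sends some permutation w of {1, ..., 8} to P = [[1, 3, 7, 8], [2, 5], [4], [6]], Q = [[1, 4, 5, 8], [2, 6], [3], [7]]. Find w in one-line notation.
6 4 2 5 7 3 1 8

Reverse the RSK construction: for i from n down to 1, find the cell of Q containing i, remove the entry at that cell from P, and reverse-bump it up through P; the value ejected from row 1 is w(i).

Step i=8: Q has 8 at row 1, column 4; remove that cell from P, ejecting 8. So w(8) = 8. P is now [[1, 3, 7], [2, 5], [4], [6]].
Step i=7: Q has 7 at row 4, column 1; remove 6 from row 4 of P and reverse-bump: 6 enters row 3 and ejects 4; 4 enters row 2 and ejects 2; 2 enters row 1 and ejects 1. So w(7) = 1. P is now [[2, 3, 7], [4, 5], [6]].
Step i=6: Q has 6 at row 2, column 2; remove 5 from row 2 of P and reverse-bump: 5 enters row 1 and ejects 3. So w(6) = 3. P is now [[2, 5, 7], [4], [6]].
Step i=5: Q has 5 at row 1, column 3; remove that cell from P, ejecting 7. So w(5) = 7. P is now [[2, 5], [4], [6]].
Step i=4: Q has 4 at row 1, column 2; remove that cell from P, ejecting 5. So w(4) = 5. P is now [[2], [4], [6]].
Step i=3: Q has 3 at row 3, column 1; remove 6 from row 3 of P and reverse-bump: 6 enters row 2 and ejects 4; 4 enters row 1 and ejects 2. So w(3) = 2. P is now [[4], [6]].
Step i=2: Q has 2 at row 2, column 1; remove 6 from row 2 of P and reverse-bump: 6 enters row 1 and ejects 4. So w(2) = 4. P is now [[6]].
Step i=1: Q has 1 at row 1, column 1; remove that cell from P, ejecting 6. So w(1) = 6. P is now [].

So w = 6 4 2 5 7 3 1 8.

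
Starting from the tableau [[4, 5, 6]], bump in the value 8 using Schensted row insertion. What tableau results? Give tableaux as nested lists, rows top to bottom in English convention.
8 is larger than every entry of row 1, so it is appended to row 1. The new tableau is [[4, 5, 6, 8]].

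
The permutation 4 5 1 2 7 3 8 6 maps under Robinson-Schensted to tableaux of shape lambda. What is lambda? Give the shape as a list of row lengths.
RSK row insertion gives P = [[1, 2, 3, 6], [4, 5, 7, 8]], which has shape [4, 4].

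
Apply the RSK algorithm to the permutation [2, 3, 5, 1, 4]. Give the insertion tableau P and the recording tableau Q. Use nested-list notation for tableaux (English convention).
Insert each entry of the permutation into P by Schensted row insertion, recording in Q the position of each new cell.

After inserting 2: P = [[2]].
After inserting 3: P = [[2, 3]].
After inserting 5: P = [[2, 3, 5]].
After inserting 1: P = [[1, 3, 5], [2]].
After inserting 4: P = [[1, 3, 4], [2, 5]].

So P = [[1, 3, 4], [2, 5]], Q = [[1, 2, 3], [4, 5]].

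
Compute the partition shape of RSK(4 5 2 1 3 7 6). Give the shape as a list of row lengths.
Row-insert each entry into an empty tableau.

After inserting 4: P = [[4]].
After inserting 5: P = [[4, 5]].
After inserting 2: P = [[2, 5], [4]].
After inserting 1: P = [[1, 5], [2], [4]].
After inserting 3: P = [[1, 3], [2, 5], [4]].
After inserting 7: P = [[1, 3, 7], [2, 5], [4]].
After inserting 6: P = [[1, 3, 6], [2, 5, 7], [4]].

The final insertion tableau P = [[1, 3, 6], [2, 5, 7], [4]] has shape [3, 3, 1].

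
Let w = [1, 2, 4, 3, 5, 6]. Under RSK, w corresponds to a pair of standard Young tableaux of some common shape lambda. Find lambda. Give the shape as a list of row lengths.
Row-insert each entry into an empty tableau.

After inserting 1: P = [[1]].
After inserting 2: P = [[1, 2]].
After inserting 4: P = [[1, 2, 4]].
After inserting 3: P = [[1, 2, 3], [4]].
After inserting 5: P = [[1, 2, 3, 5], [4]].
After inserting 6: P = [[1, 2, 3, 5, 6], [4]].

The final insertion tableau P = [[1, 2, 3, 5, 6], [4]] has shape [5, 1].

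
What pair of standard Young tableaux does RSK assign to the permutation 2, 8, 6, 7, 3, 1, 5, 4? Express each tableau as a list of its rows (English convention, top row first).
P = [[1, 3, 4], [2, 5], [6, 7], [8]], Q = [[1, 2, 4], [3, 7], [5, 8], [6]]

Insert each entry of the permutation into P by Schensted row insertion, recording in Q the position of each new cell.

Insert 2: appended to row 1. P = [[2]].
Insert 8: appended to row 1. P = [[2, 8]].
Insert 6: 6 bumps 8 from row 1; 8 starts row 2. P = [[2, 6], [8]].
Insert 7: appended to row 1. P = [[2, 6, 7], [8]].
Insert 3: 3 bumps 6 from row 1; 6 bumps 8 from row 2; 8 starts row 3. P = [[2, 3, 7], [6], [8]].
Insert 1: 1 bumps 2 from row 1; 2 bumps 6 from row 2; 6 bumps 8 from row 3; 8 starts row 4. P = [[1, 3, 7], [2], [6], [8]].
Insert 5: 5 bumps 7 from row 1; 7 appends to row 2. P = [[1, 3, 5], [2, 7], [6], [8]].
Insert 4: 4 bumps 5 from row 1; 5 bumps 7 from row 2; 7 appends to row 3. P = [[1, 3, 4], [2, 5], [6, 7], [8]].

So P = [[1, 3, 4], [2, 5], [6, 7], [8]], Q = [[1, 2, 4], [3, 7], [5, 8], [6]].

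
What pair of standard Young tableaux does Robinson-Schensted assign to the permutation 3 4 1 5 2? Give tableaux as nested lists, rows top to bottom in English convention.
P = [[1, 2, 5], [3, 4]], Q = [[1, 2, 4], [3, 5]]

Insert each entry of the permutation into P by Schensted row insertion, recording in Q the position of each new cell.

After inserting 3: P = [[3]].
After inserting 4: P = [[3, 4]].
After inserting 1: P = [[1, 4], [3]].
After inserting 5: P = [[1, 4, 5], [3]].
After inserting 2: P = [[1, 2, 5], [3, 4]].

So P = [[1, 2, 5], [3, 4]], Q = [[1, 2, 4], [3, 5]].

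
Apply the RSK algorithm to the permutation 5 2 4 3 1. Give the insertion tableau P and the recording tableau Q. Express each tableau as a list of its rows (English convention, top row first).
Insert each entry of the permutation into P by Schensted row insertion, recording in Q the position of each new cell.

Insert 5: appended to row 1. P = [[5]].
Insert 2: 2 bumps 5 from row 1; 5 starts row 2. P = [[2], [5]].
Insert 4: appended to row 1. P = [[2, 4], [5]].
Insert 3: 3 bumps 4 from row 1; 4 bumps 5 from row 2; 5 starts row 3. P = [[2, 3], [4], [5]].
Insert 1: 1 bumps 2 from row 1; 2 bumps 4 from row 2; 4 bumps 5 from row 3; 5 starts row 4. P = [[1, 3], [2], [4], [5]].

So P = [[1, 3], [2], [4], [5]], Q = [[1, 3], [2], [4], [5]].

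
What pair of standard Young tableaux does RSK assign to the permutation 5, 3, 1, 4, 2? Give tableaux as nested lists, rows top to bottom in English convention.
P = [[1, 2], [3, 4], [5]], Q = [[1, 4], [2, 5], [3]]

Insert each entry of the permutation into P by Schensted row insertion, recording in Q the position of each new cell.

After inserting 5: P = [[5]].
After inserting 3: P = [[3], [5]].
After inserting 1: P = [[1], [3], [5]].
After inserting 4: P = [[1, 4], [3], [5]].
After inserting 2: P = [[1, 2], [3, 4], [5]].

So P = [[1, 2], [3, 4], [5]], Q = [[1, 4], [2, 5], [3]].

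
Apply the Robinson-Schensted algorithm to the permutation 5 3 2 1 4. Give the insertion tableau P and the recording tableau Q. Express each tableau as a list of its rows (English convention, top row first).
Insert each entry of the permutation into P by Schensted row insertion, recording in Q the position of each new cell.

Insert 5: appended to row 1. P = [[5]], Q = [[1]].
Insert 3: 3 bumps 5 from row 1; 5 starts row 2. P = [[3], [5]], Q = [[1], [2]].
Insert 2: 2 bumps 3 from row 1; 3 bumps 5 from row 2; 5 starts row 3. P = [[2], [3], [5]], Q = [[1], [2], [3]].
Insert 1: 1 bumps 2 from row 1; 2 bumps 3 from row 2; 3 bumps 5 from row 3; 5 starts row 4. P = [[1], [2], [3], [5]], Q = [[1], [2], [3], [4]].
Insert 4: appended to row 1. P = [[1, 4], [2], [3], [5]], Q = [[1, 5], [2], [3], [4]].

So P = [[1, 4], [2], [3], [5]], Q = [[1, 5], [2], [3], [4]].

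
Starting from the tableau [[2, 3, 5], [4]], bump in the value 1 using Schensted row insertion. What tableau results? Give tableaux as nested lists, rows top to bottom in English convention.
In row 1, 1 replaces 2 (the leftmost entry greater than 1); 2 is bumped to row 2. In row 2, 2 replaces 4 (the leftmost entry greater than 2); 4 is bumped to row 3. 4 starts a new row 3. The new tableau is [[1, 3, 5], [2], [4]].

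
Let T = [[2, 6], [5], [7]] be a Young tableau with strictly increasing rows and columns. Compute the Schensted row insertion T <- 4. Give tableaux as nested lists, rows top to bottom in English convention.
In row 1, 4 replaces 6 (the leftmost entry greater than 4); 6 is bumped to row 2. 6 is appended to row 2. The new tableau is [[2, 4], [5, 6], [7]].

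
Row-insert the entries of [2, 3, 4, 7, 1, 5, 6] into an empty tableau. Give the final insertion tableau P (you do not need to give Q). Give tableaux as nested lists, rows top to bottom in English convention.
P = [[1, 3, 4, 5, 6], [2, 7]]

Insert 2: appended to row 1. P = [[2]].
Insert 3: appended to row 1. P = [[2, 3]].
Insert 4: appended to row 1. P = [[2, 3, 4]].
Insert 7: appended to row 1. P = [[2, 3, 4, 7]].
Insert 1: 1 bumps 2 from row 1; 2 starts row 2. P = [[1, 3, 4, 7], [2]].
Insert 5: 5 bumps 7 from row 1; 7 appends to row 2. P = [[1, 3, 4, 5], [2, 7]].
Insert 6: appended to row 1. P = [[1, 3, 4, 5, 6], [2, 7]].

So P = [[1, 3, 4, 5, 6], [2, 7]].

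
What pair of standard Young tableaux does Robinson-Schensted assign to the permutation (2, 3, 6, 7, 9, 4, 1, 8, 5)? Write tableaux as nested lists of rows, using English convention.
Insert each entry of the permutation into P by Schensted row insertion, recording in Q the position of each new cell.

Insert 2: appended to row 1. P = [[2]], Q = [[1]].
Insert 3: appended to row 1. P = [[2, 3]], Q = [[1, 2]].
Insert 6: appended to row 1. P = [[2, 3, 6]], Q = [[1, 2, 3]].
Insert 7: appended to row 1. P = [[2, 3, 6, 7]], Q = [[1, 2, 3, 4]].
Insert 9: appended to row 1. P = [[2, 3, 6, 7, 9]], Q = [[1, 2, 3, 4, 5]].
Insert 4: 4 bumps 6 from row 1; 6 starts row 2. P = [[2, 3, 4, 7, 9], [6]], Q = [[1, 2, 3, 4, 5], [6]].
Insert 1: 1 bumps 2 from row 1; 2 bumps 6 from row 2; 6 starts row 3. P = [[1, 3, 4, 7, 9], [2], [6]], Q = [[1, 2, 3, 4, 5], [6], [7]].
Insert 8: 8 bumps 9 from row 1; 9 appends to row 2. P = [[1, 3, 4, 7, 8], [2, 9], [6]], Q = [[1, 2, 3, 4, 5], [6, 8], [7]].
Insert 5: 5 bumps 7 from row 1; 7 bumps 9 from row 2; 9 appends to row 3. P = [[1, 3, 4, 5, 8], [2, 7], [6, 9]], Q = [[1, 2, 3, 4, 5], [6, 8], [7, 9]].

So P = [[1, 3, 4, 5, 8], [2, 7], [6, 9]], Q = [[1, 2, 3, 4, 5], [6, 8], [7, 9]].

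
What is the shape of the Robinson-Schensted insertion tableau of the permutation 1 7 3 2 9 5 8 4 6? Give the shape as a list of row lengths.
Row-insert each entry into an empty tableau.

After inserting 1: P = [[1]].
After inserting 7: P = [[1, 7]].
After inserting 3: P = [[1, 3], [7]].
After inserting 2: P = [[1, 2], [3], [7]].
After inserting 9: P = [[1, 2, 9], [3], [7]].
After inserting 5: P = [[1, 2, 5], [3, 9], [7]].
After inserting 8: P = [[1, 2, 5, 8], [3, 9], [7]].
After inserting 4: P = [[1, 2, 4, 8], [3, 5], [7, 9]].
After inserting 6: P = [[1, 2, 4, 6], [3, 5, 8], [7, 9]].

The final insertion tableau P = [[1, 2, 4, 6], [3, 5, 8], [7, 9]] has shape [4, 3, 2].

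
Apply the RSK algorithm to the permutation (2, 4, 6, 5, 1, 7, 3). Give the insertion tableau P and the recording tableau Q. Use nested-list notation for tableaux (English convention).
P = [[1, 3, 5, 7], [2, 4], [6]], Q = [[1, 2, 3, 6], [4, 7], [5]]

Insert each entry of the permutation into P by Schensted row insertion, recording in Q the position of each new cell.

Insert 2: appended to row 1. P = [[2]], Q = [[1]].
Insert 4: appended to row 1. P = [[2, 4]], Q = [[1, 2]].
Insert 6: appended to row 1. P = [[2, 4, 6]], Q = [[1, 2, 3]].
Insert 5: 5 bumps 6 from row 1; 6 starts row 2. P = [[2, 4, 5], [6]], Q = [[1, 2, 3], [4]].
Insert 1: 1 bumps 2 from row 1; 2 bumps 6 from row 2; 6 starts row 3. P = [[1, 4, 5], [2], [6]], Q = [[1, 2, 3], [4], [5]].
Insert 7: appended to row 1. P = [[1, 4, 5, 7], [2], [6]], Q = [[1, 2, 3, 6], [4], [5]].
Insert 3: 3 bumps 4 from row 1; 4 appends to row 2. P = [[1, 3, 5, 7], [2, 4], [6]], Q = [[1, 2, 3, 6], [4, 7], [5]].

So P = [[1, 3, 5, 7], [2, 4], [6]], Q = [[1, 2, 3, 6], [4, 7], [5]].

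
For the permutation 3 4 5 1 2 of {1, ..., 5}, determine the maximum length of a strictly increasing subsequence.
3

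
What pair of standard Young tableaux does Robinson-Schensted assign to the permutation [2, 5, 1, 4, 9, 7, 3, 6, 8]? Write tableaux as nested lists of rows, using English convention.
P = [[1, 3, 6, 8], [2, 4, 7], [5, 9]], Q = [[1, 2, 5, 9], [3, 4, 6], [7, 8]]

Insert each entry of the permutation into P by Schensted row insertion, recording in Q the position of each new cell.

Insert 2: appended to row 1. P = [[2]].
Insert 5: appended to row 1. P = [[2, 5]].
Insert 1: 1 bumps 2 from row 1; 2 starts row 2. P = [[1, 5], [2]].
Insert 4: 4 bumps 5 from row 1; 5 appends to row 2. P = [[1, 4], [2, 5]].
Insert 9: appended to row 1. P = [[1, 4, 9], [2, 5]].
Insert 7: 7 bumps 9 from row 1; 9 appends to row 2. P = [[1, 4, 7], [2, 5, 9]].
Insert 3: 3 bumps 4 from row 1; 4 bumps 5 from row 2; 5 starts row 3. P = [[1, 3, 7], [2, 4, 9], [5]].
Insert 6: 6 bumps 7 from row 1; 7 bumps 9 from row 2; 9 appends to row 3. P = [[1, 3, 6], [2, 4, 7], [5, 9]].
Insert 8: appended to row 1. P = [[1, 3, 6, 8], [2, 4, 7], [5, 9]].

So P = [[1, 3, 6, 8], [2, 4, 7], [5, 9]], Q = [[1, 2, 5, 9], [3, 4, 6], [7, 8]].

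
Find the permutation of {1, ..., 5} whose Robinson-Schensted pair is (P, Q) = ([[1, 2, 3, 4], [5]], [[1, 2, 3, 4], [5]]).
Reverse the RSK construction: for i from n down to 1, find the cell of Q containing i, remove the entry at that cell from P, and reverse-bump it up through P; the value ejected from row 1 is w(i).

Step i=5: Q has 5 at row 2, column 1; remove 5 from row 2 of P and reverse-bump: 5 enters row 1 and ejects 4. So w(5) = 4. P is now [[1, 2, 3, 5]].
Step i=4: Q has 4 at row 1, column 4; remove that cell from P, ejecting 5. So w(4) = 5. P is now [[1, 2, 3]].
Step i=3: Q has 3 at row 1, column 3; remove that cell from P, ejecting 3. So w(3) = 3. P is now [[1, 2]].
Step i=2: Q has 2 at row 1, column 2; remove that cell from P, ejecting 2. So w(2) = 2. P is now [[1]].
Step i=1: Q has 1 at row 1, column 1; remove that cell from P, ejecting 1. So w(1) = 1. P is now [].

So w = 1 2 3 5 4.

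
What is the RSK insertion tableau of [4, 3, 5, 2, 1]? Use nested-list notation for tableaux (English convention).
P = [[1, 5], [2], [3], [4]]

Insert 4: appended to row 1. P = [[4]].
Insert 3: 3 bumps 4 from row 1; 4 starts row 2. P = [[3], [4]].
Insert 5: appended to row 1. P = [[3, 5], [4]].
Insert 2: 2 bumps 3 from row 1; 3 bumps 4 from row 2; 4 starts row 3. P = [[2, 5], [3], [4]].
Insert 1: 1 bumps 2 from row 1; 2 bumps 3 from row 2; 3 bumps 4 from row 3; 4 starts row 4. P = [[1, 5], [2], [3], [4]].

So P = [[1, 5], [2], [3], [4]].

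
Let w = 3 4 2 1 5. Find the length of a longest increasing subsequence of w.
3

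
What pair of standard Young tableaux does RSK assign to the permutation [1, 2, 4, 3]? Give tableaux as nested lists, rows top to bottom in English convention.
Insert each entry of the permutation into P by Schensted row insertion, recording in Q the position of each new cell.

Insert 1: appended to row 1. P = [[1]].
Insert 2: appended to row 1. P = [[1, 2]].
Insert 4: appended to row 1. P = [[1, 2, 4]].
Insert 3: 3 bumps 4 from row 1; 4 starts row 2. P = [[1, 2, 3], [4]].

So P = [[1, 2, 3], [4]], Q = [[1, 2, 3], [4]].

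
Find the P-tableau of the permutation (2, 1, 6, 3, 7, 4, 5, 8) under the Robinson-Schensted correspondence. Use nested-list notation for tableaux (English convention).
P = [[1, 3, 4, 5, 8], [2, 6, 7]]

Insert 2: appended to row 1. P = [[2]].
Insert 1: 1 bumps 2 from row 1; 2 starts row 2. P = [[1], [2]].
Insert 6: appended to row 1. P = [[1, 6], [2]].
Insert 3: 3 bumps 6 from row 1; 6 appends to row 2. P = [[1, 3], [2, 6]].
Insert 7: appended to row 1. P = [[1, 3, 7], [2, 6]].
Insert 4: 4 bumps 7 from row 1; 7 appends to row 2. P = [[1, 3, 4], [2, 6, 7]].
Insert 5: appended to row 1. P = [[1, 3, 4, 5], [2, 6, 7]].
Insert 8: appended to row 1. P = [[1, 3, 4, 5, 8], [2, 6, 7]].

So P = [[1, 3, 4, 5, 8], [2, 6, 7]].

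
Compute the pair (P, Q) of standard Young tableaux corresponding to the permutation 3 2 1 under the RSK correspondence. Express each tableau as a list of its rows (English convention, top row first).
Insert each entry of the permutation into P by Schensted row insertion, recording in Q the position of each new cell.

Insert 3: appended to row 1. P = [[3]].
Insert 2: 2 bumps 3 from row 1; 3 starts row 2. P = [[2], [3]].
Insert 1: 1 bumps 2 from row 1; 2 bumps 3 from row 2; 3 starts row 3. P = [[1], [2], [3]].

So P = [[1], [2], [3]], Q = [[1], [2], [3]].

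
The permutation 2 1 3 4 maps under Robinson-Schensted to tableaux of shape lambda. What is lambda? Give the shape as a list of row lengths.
[3, 1]

RSK row insertion gives P = [[1, 3, 4], [2]], which has shape [3, 1].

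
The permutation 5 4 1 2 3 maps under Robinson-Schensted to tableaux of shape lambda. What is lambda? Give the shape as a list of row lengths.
[3, 1, 1]

Row-insert each entry into an empty tableau.

After inserting 5: P = [[5]].
After inserting 4: P = [[4], [5]].
After inserting 1: P = [[1], [4], [5]].
After inserting 2: P = [[1, 2], [4], [5]].
After inserting 3: P = [[1, 2, 3], [4], [5]].

The final insertion tableau P = [[1, 2, 3], [4], [5]] has shape [3, 1, 1].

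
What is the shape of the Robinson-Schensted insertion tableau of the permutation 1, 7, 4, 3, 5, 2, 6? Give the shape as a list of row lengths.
[4, 1, 1, 1]

Row-insert each entry into an empty tableau.

After inserting 1: P = [[1]].
After inserting 7: P = [[1, 7]].
After inserting 4: P = [[1, 4], [7]].
After inserting 3: P = [[1, 3], [4], [7]].
After inserting 5: P = [[1, 3, 5], [4], [7]].
After inserting 2: P = [[1, 2, 5], [3], [4], [7]].
After inserting 6: P = [[1, 2, 5, 6], [3], [4], [7]].

The final insertion tableau P = [[1, 2, 5, 6], [3], [4], [7]] has shape [4, 1, 1, 1].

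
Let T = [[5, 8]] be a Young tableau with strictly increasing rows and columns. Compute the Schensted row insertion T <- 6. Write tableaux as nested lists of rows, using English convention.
[[5, 6], [8]]

In row 1, 6 replaces 8 (the leftmost entry greater than 6); 8 is bumped to row 2. 8 starts a new row 2. The new tableau is [[5, 6], [8]].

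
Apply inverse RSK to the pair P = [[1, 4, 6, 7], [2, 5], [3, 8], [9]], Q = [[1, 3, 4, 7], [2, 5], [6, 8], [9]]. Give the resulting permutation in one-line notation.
3 2 5 9 6 1 8 7 4

Reverse the RSK construction: for i from n down to 1, find the cell of Q containing i, remove the entry at that cell from P, and reverse-bump it up through P; the value ejected from row 1 is w(i).

Step i=9: Q has 9 at row 4, column 1; remove 9 from row 4 of P and reverse-bump: 9 enters row 3 and ejects 8; 8 enters row 2 and ejects 5; 5 enters row 1 and ejects 4. So w(9) = 4. P is now [[1, 5, 6, 7], [2, 8], [3, 9]].
Step i=8: Q has 8 at row 3, column 2; remove 9 from row 3 of P and reverse-bump: 9 enters row 2 and ejects 8; 8 enters row 1 and ejects 7. So w(8) = 7. P is now [[1, 5, 6, 8], [2, 9], [3]].
Step i=7: Q has 7 at row 1, column 4; remove that cell from P, ejecting 8. So w(7) = 8. P is now [[1, 5, 6], [2, 9], [3]].
Step i=6: Q has 6 at row 3, column 1; remove 3 from row 3 of P and reverse-bump: 3 enters row 2 and ejects 2; 2 enters row 1 and ejects 1. So w(6) = 1. P is now [[2, 5, 6], [3, 9]].
Step i=5: Q has 5 at row 2, column 2; remove 9 from row 2 of P and reverse-bump: 9 enters row 1 and ejects 6. So w(5) = 6. P is now [[2, 5, 9], [3]].
Step i=4: Q has 4 at row 1, column 3; remove that cell from P, ejecting 9. So w(4) = 9. P is now [[2, 5], [3]].
Step i=3: Q has 3 at row 1, column 2; remove that cell from P, ejecting 5. So w(3) = 5. P is now [[2], [3]].
Step i=2: Q has 2 at row 2, column 1; remove 3 from row 2 of P and reverse-bump: 3 enters row 1 and ejects 2. So w(2) = 2. P is now [[3]].
Step i=1: Q has 1 at row 1, column 1; remove that cell from P, ejecting 3. So w(1) = 3. P is now [].

So w = 3 2 5 9 6 1 8 7 4.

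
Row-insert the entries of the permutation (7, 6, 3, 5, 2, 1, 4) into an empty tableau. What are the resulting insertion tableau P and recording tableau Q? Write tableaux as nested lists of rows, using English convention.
Insert each entry of the permutation into P by Schensted row insertion, recording in Q the position of each new cell.

Insert 7: appended to row 1. P = [[7]].
Insert 6: 6 bumps 7 from row 1; 7 starts row 2. P = [[6], [7]].
Insert 3: 3 bumps 6 from row 1; 6 bumps 7 from row 2; 7 starts row 3. P = [[3], [6], [7]].
Insert 5: appended to row 1. P = [[3, 5], [6], [7]].
Insert 2: 2 bumps 3 from row 1; 3 bumps 6 from row 2; 6 bumps 7 from row 3; 7 starts row 4. P = [[2, 5], [3], [6], [7]].
Insert 1: 1 bumps 2 from row 1; 2 bumps 3 from row 2; 3 bumps 6 from row 3; 6 bumps 7 from row 4; 7 starts row 5. P = [[1, 5], [2], [3], [6], [7]].
Insert 4: 4 bumps 5 from row 1; 5 appends to row 2. P = [[1, 4], [2, 5], [3], [6], [7]].

So P = [[1, 4], [2, 5], [3], [6], [7]], Q = [[1, 4], [2, 7], [3], [5], [6]].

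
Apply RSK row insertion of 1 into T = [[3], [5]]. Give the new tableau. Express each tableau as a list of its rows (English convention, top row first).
In row 1, 1 replaces 3 (the leftmost entry greater than 1); 3 is bumped to row 2. In row 2, 3 replaces 5 (the leftmost entry greater than 3); 5 is bumped to row 3. 5 starts a new row 3. The new tableau is [[1], [3], [5]].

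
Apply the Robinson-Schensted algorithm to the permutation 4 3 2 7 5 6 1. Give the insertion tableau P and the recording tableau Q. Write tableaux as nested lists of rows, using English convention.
Insert each entry of the permutation into P by Schensted row insertion, recording in Q the position of each new cell.

Insert 4: appended to row 1. P = [[4]].
Insert 3: 3 bumps 4 from row 1; 4 starts row 2. P = [[3], [4]].
Insert 2: 2 bumps 3 from row 1; 3 bumps 4 from row 2; 4 starts row 3. P = [[2], [3], [4]].
Insert 7: appended to row 1. P = [[2, 7], [3], [4]].
Insert 5: 5 bumps 7 from row 1; 7 appends to row 2. P = [[2, 5], [3, 7], [4]].
Insert 6: appended to row 1. P = [[2, 5, 6], [3, 7], [4]].
Insert 1: 1 bumps 2 from row 1; 2 bumps 3 from row 2; 3 bumps 4 from row 3; 4 starts row 4. P = [[1, 5, 6], [2, 7], [3], [4]].

So P = [[1, 5, 6], [2, 7], [3], [4]], Q = [[1, 4, 6], [2, 5], [3], [7]].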